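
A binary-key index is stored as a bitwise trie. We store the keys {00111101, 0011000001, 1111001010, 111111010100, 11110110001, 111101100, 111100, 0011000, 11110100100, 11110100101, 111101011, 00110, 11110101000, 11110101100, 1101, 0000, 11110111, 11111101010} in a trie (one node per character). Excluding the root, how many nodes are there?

56

Count nodes per top-level branch (shared prefixes stored once):
  '0'-branch (0000, 00110, 0011000, 0011000001, 00111101): 16 nodes
  '1'-branch (1101, 111100, 1111001010, 11110100100, 11110100101, 11110101000, 111101011, 11110101100, 111101100, 11110110001, 11110111, 11111101010, 111111010100): 40 nodes
Sum: 56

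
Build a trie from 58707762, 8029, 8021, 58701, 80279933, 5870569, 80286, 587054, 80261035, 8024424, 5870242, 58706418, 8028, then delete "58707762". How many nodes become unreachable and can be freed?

4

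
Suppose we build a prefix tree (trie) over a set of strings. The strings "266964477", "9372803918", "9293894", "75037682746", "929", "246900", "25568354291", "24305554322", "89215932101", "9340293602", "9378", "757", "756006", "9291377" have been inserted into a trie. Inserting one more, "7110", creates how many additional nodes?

3

Walking "7110" from the root, the first 1 characters ("7") follow existing edges; "1" is the first miss.
New nodes needed: |"7110"| − 1 = 4 − 1 = 3.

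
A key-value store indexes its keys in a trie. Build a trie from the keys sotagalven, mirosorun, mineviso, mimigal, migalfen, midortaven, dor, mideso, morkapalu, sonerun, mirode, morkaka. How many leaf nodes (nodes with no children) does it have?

12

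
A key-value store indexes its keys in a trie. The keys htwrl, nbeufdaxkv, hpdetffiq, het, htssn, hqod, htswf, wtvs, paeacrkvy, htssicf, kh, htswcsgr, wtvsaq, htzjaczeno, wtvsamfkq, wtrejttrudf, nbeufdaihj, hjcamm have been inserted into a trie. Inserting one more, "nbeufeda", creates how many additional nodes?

3

"nbeuf" is already a path in the trie; the remaining "eda" must be added.
So 8 − 5 = 3 new nodes.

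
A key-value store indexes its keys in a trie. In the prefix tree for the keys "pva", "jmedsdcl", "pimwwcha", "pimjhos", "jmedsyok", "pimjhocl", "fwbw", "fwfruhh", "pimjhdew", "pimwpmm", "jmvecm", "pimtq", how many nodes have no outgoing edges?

12

Leaves are exactly the stored words that no other stored word extends.
Those words: "fwbw", "fwfruhh", "jmedsdcl", "jmedsyok", "jmvecm", "pimjhdew", "pimjhocl", "pimjhos", "pimtq", "pimwpmm", "pimwwcha", "pva"
Leaf count: 12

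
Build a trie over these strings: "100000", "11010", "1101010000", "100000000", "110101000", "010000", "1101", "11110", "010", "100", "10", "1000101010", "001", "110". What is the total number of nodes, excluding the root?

Insert word by word; a character creates a node only if that edge doesn't already exist:
  "100000" → 6 new (1, 0, 0, 0, 0, 0)
  "11010" → prefix "1" already present; 4 new (1, 0, 1, 0)
  "1101010000" → prefix "11010" already present; 5 new (1, 0, 0, 0, 0)
  "100000000" → prefix "100000" already present; 3 new (0, 0, 0)
  "110101000" → prefix "110101000" already present; 0 new (none)
  "010000" → 6 new (0, 1, 0, 0, 0, 0)
  "1101" → prefix "1101" already present; 0 new (none)
  "11110" → prefix "11" already present; 3 new (1, 1, 0)
  "010" → prefix "010" already present; 0 new (none)
  "100" → prefix "100" already present; 0 new (none)
  "10" → prefix "10" already present; 0 new (none)
  "1000101010" → prefix "1000" already present; 6 new (1, 0, 1, 0, 1, 0)
  "001" → prefix "0" already present; 2 new (0, 1)
  "110" → prefix "110" already present; 0 new (none)
Total nodes = 6 + 4 + 5 + 3 + 0 + 6 + 0 + 3 + 0 + 0 + 0 + 6 + 2 + 0 = 35

35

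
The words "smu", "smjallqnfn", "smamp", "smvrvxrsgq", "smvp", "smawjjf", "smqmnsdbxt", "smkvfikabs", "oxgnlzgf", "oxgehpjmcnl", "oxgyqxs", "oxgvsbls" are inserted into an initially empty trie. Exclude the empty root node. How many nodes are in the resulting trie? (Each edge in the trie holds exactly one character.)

Trace insertions, counting only characters that open a new branch:
  "smu" → 3 new (s, m, u)
  "smjallqnfn" → prefix "sm" already present; 8 new (j, a, l, l, q, n, f, n)
  "smamp" → prefix "sm" already present; 3 new (a, m, p)
  "smvrvxrsgq" → prefix "sm" already present; 8 new (v, r, v, x, r, s, g, q)
  "smvp" → prefix "smv" already present; 1 new (p)
  "smawjjf" → prefix "sma" already present; 4 new (w, j, j, f)
  "smqmnsdbxt" → prefix "sm" already present; 8 new (q, m, n, s, d, b, x, t)
  "smkvfikabs" → prefix "sm" already present; 8 new (k, v, f, i, k, a, b, s)
  "oxgnlzgf" → 8 new (o, x, g, n, l, z, g, f)
  "oxgehpjmcnl" → prefix "oxg" already present; 8 new (e, h, p, j, m, c, n, l)
  "oxgyqxs" → prefix "oxg" already present; 4 new (y, q, x, s)
  "oxgvsbls" → prefix "oxg" already present; 5 new (v, s, b, l, s)
Total nodes = 3 + 8 + 3 + 8 + 1 + 4 + 8 + 8 + 8 + 8 + 4 + 5 = 68

68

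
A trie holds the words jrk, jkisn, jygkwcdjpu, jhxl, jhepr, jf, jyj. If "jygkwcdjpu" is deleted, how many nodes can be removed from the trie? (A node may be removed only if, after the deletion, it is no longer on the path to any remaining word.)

After clearing the end-marker at "jygkwcdjpu", prune upward until reaching a node still needed by another word.
The suffix "gkwcdjpu" (8 nodes) is used only by "jygkwcdjpu"; the node for "jy" still has the child "j", so pruning stops there.
Nodes removed: 8

8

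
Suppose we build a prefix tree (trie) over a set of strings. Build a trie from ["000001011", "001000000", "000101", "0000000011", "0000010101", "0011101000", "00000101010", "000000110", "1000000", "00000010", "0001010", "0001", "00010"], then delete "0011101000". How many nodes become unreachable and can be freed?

7

After clearing the end-marker at "0011101000", prune upward until reaching a node still needed by another word.
The suffix "1101000" (7 nodes) is used only by "0011101000"; the node for "001" still has the child "0", so pruning stops there.
Nodes removed: 7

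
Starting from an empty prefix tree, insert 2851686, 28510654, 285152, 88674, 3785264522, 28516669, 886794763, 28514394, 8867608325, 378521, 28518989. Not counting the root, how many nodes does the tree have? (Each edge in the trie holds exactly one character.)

Trace insertions, counting only characters that open a new branch:
  "2851686" → 7 new (2, 8, 5, 1, 6, 8, 6)
  "28510654" → prefix "2851" already present; 4 new (0, 6, 5, 4)
  "285152" → prefix "2851" already present; 2 new (5, 2)
  "88674" → 5 new (8, 8, 6, 7, 4)
  "3785264522" → 10 new (3, 7, 8, 5, 2, 6, 4, 5, 2, 2)
  "28516669" → prefix "28516" already present; 3 new (6, 6, 9)
  "886794763" → prefix "8867" already present; 5 new (9, 4, 7, 6, 3)
  "28514394" → prefix "2851" already present; 4 new (4, 3, 9, 4)
  "8867608325" → prefix "8867" already present; 6 new (6, 0, 8, 3, 2, 5)
  "378521" → prefix "37852" already present; 1 new (1)
  "28518989" → prefix "2851" already present; 4 new (8, 9, 8, 9)
Total nodes = 7 + 4 + 2 + 5 + 10 + 3 + 5 + 4 + 6 + 1 + 4 = 51

51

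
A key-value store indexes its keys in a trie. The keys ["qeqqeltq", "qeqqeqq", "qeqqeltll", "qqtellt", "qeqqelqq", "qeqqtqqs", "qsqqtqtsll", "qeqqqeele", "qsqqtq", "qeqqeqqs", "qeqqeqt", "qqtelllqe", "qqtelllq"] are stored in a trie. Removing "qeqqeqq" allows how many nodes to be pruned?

0

Walk "qeqqeqq" from the leaf back toward the root, removing each node that no remaining word uses.
Every node on "qeqqeqq" is still needed (e.g. by "qeqqeqqs"), so nothing is freed.
Nodes removed: 0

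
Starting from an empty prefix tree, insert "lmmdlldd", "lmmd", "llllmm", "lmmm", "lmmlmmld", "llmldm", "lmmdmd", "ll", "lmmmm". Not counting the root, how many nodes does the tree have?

Trie structure (* marks end of a word):
(root)
└─ l
   ├─ l *
   │  ├─ l
   │  │  └─ l
   │  │     └─ m
   │  │        └─ m *
   │  └─ m
   │     └─ l
   │        └─ d
   │           └─ m *
   └─ m
      └─ m
         ├─ d *
         │  ├─ l
         │  │  └─ l
         │  │     └─ d
         │  │        └─ d *
         │  └─ m
         │     └─ d *
         ├─ l
         │  └─ m
         │     └─ m
         │        └─ l
         │           └─ d *
         └─ m *
            └─ m *
Counting every labelled node above: 26.

26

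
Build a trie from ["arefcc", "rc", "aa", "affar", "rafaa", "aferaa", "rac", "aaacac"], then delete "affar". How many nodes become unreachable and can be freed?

3

Walk "affar" from the leaf back toward the root, removing each node that no remaining word uses.
The suffix "far" (3 nodes) is used only by "affar"; the node for "af" still has the child "e", so pruning stops there.
Nodes removed: 3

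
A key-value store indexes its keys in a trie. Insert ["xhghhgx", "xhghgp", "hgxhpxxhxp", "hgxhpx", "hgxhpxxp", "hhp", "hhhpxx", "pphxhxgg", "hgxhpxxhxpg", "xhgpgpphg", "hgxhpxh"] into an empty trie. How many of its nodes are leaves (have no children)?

A leaf is a node with no children — equivalently, the end of a word that is not a proper prefix of any other stored word.
Those words: "hgxhpxh", "hgxhpxxhxpg", "hgxhpxxp", "hhhpxx", "hhp", "pphxhxgg", "xhghgp", "xhghhgx", "xhgpgpphg"
Leaf count: 9

9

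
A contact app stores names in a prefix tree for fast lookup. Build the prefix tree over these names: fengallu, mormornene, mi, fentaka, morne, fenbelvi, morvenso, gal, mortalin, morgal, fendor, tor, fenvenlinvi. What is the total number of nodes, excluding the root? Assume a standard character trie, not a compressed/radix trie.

60

Trace insertions, counting only characters that open a new branch:
  "fengallu" → 8 new (f, e, n, g, a, l, l, u)
  "mormornene" → 10 new (m, o, r, m, o, r, n, e, n, e)
  "mi" → prefix "m" already present; 1 new (i)
  "fentaka" → prefix "fen" already present; 4 new (t, a, k, a)
  "morne" → prefix "mor" already present; 2 new (n, e)
  "fenbelvi" → prefix "fen" already present; 5 new (b, e, l, v, i)
  "morvenso" → prefix "mor" already present; 5 new (v, e, n, s, o)
  "gal" → 3 new (g, a, l)
  "mortalin" → prefix "mor" already present; 5 new (t, a, l, i, n)
  "morgal" → prefix "mor" already present; 3 new (g, a, l)
  "fendor" → prefix "fen" already present; 3 new (d, o, r)
  "tor" → 3 new (t, o, r)
  "fenvenlinvi" → prefix "fen" already present; 8 new (v, e, n, l, i, n, v, i)
Total nodes = 8 + 10 + 1 + 4 + 2 + 5 + 5 + 3 + 5 + 3 + 3 + 3 + 8 = 60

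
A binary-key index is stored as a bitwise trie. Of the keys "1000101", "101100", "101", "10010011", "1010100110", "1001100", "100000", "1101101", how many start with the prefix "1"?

8

Traverse to the node for "1", then collect every word in that subtree.
Words under "1": 100000, 1000101, 10010011, 1001100, 101, 1010100110, 101100, 1101101
Count: 8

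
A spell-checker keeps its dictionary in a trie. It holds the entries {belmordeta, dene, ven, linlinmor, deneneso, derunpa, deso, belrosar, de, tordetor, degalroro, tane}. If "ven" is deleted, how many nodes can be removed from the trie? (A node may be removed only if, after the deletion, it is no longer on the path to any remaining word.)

A node on "ven"'s path can go only if nothing else ends at it or branches off below it.
No other word shares any prefix with "ven", so all 3 of its nodes go.
Nodes removed: 3

3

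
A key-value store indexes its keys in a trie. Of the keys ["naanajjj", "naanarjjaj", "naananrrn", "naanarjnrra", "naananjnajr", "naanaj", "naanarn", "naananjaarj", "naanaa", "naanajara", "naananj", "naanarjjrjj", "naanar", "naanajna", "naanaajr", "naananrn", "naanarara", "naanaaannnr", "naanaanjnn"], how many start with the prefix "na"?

19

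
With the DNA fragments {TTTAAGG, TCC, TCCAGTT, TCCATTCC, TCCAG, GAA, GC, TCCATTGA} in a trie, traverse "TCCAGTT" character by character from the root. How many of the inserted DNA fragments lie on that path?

3

Traverse "TCCAGTT" character by character; count nodes along the way that are marked as word ends.
Prefixes of the query that are stored words: "TCC", "TCCAG", "TCCAGTT"
Count: 3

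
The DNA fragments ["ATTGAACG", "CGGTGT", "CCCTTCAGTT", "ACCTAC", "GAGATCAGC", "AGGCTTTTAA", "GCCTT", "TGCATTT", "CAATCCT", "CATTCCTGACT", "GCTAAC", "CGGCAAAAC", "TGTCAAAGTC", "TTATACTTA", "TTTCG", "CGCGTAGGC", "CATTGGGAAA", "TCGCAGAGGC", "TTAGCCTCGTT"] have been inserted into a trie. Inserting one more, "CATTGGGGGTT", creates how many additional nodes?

"CATTGGG" is already a path in the trie; the remaining "GGTT" must be added.
New nodes needed: |"CATTGGGGGTT"| − 7 = 11 − 7 = 4.

4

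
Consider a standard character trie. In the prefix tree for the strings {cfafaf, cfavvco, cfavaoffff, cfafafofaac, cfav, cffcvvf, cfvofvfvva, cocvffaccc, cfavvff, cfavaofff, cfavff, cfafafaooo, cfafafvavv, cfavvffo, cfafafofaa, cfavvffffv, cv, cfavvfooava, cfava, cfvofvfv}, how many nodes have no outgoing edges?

13

Leaves are exactly the stored words that no other stored word extends.
Those words: "cfafafaooo", "cfafafofaac", "cfafafvavv", "cfavaoffff", "cfavff", "cfavvco", "cfavvffffv", "cfavvffo", "cfavvfooava", "cffcvvf", "cfvofvfvva", "cocvffaccc", "cv"
Leaf count: 13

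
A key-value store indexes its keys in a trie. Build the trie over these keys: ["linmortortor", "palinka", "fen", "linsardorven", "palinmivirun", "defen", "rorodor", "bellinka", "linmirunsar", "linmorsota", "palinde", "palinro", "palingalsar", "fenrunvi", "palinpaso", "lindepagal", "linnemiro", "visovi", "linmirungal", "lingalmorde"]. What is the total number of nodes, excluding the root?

118

Trace insertions, counting only characters that open a new branch:
  "linmortortor" → 12 new (l, i, n, m, o, r, t, o, r, t, o, r)
  "palinka" → 7 new (p, a, l, i, n, k, a)
  "fen" → 3 new (f, e, n)
  "linsardorven" → prefix "lin" already present; 9 new (s, a, r, d, o, r, v, e, n)
  "palinmivirun" → prefix "palin" already present; 7 new (m, i, v, i, r, u, n)
  "defen" → 5 new (d, e, f, e, n)
  "rorodor" → 7 new (r, o, r, o, d, o, r)
  "bellinka" → 8 new (b, e, l, l, i, n, k, a)
  "linmirunsar" → prefix "linm" already present; 7 new (i, r, u, n, s, a, r)
  "linmorsota" → prefix "linmor" already present; 4 new (s, o, t, a)
  "palinde" → prefix "palin" already present; 2 new (d, e)
  "palinro" → prefix "palin" already present; 2 new (r, o)
  "palingalsar" → prefix "palin" already present; 6 new (g, a, l, s, a, r)
  "fenrunvi" → prefix "fen" already present; 5 new (r, u, n, v, i)
  "palinpaso" → prefix "palin" already present; 4 new (p, a, s, o)
  "lindepagal" → prefix "lin" already present; 7 new (d, e, p, a, g, a, l)
  "linnemiro" → prefix "lin" already present; 6 new (n, e, m, i, r, o)
  "visovi" → 6 new (v, i, s, o, v, i)
  "linmirungal" → prefix "linmirun" already present; 3 new (g, a, l)
  "lingalmorde" → prefix "lin" already present; 8 new (g, a, l, m, o, r, d, e)
Total nodes = 12 + 7 + 3 + 9 + 7 + 5 + 7 + 8 + 7 + 4 + 2 + 2 + 6 + 5 + 4 + 7 + 6 + 6 + 3 + 8 = 118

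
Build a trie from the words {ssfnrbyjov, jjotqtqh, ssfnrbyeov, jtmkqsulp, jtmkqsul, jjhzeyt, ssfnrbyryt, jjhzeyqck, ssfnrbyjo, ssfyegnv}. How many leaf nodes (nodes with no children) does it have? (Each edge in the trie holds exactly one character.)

Leaves are exactly the stored words that no other stored word extends.
Those words: "jjhzeyqck", "jjhzeyt", "jjotqtqh", "jtmkqsulp", "ssfnrbyeov", "ssfnrbyjov", "ssfnrbyryt", "ssfyegnv"
Leaf count: 8

8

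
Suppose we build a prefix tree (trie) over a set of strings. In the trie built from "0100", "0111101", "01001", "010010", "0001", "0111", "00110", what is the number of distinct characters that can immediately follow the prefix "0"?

2

Walk "0" from the root, arriving at one node.
Distinct next characters after "0": 0, 1.
That node has 2 child edges.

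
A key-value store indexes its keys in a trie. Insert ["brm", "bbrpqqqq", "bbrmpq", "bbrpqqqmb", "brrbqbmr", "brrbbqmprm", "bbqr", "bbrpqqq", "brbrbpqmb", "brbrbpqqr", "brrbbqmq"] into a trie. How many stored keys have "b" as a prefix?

Filter for entries beginning with "b":
Words under "b": bbqr, bbrmpq, bbrpqqq, bbrpqqqmb, bbrpqqqq, brbrbpqmb, brbrbpqqr, brm, brrbbqmprm, brrbbqmq, brrbqbmr
Count: 11

11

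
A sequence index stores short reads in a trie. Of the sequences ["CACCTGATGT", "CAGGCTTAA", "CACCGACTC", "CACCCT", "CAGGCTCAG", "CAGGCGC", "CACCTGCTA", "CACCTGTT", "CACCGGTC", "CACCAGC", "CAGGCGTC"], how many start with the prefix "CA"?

11

Traverse to the node for "CA", then collect every word in that subtree.
Words under "CA": CACCAGC, CACCCT, CACCGACTC, CACCGGTC, CACCTGATGT, CACCTGCTA, CACCTGTT, CAGGCGC, CAGGCGTC, CAGGCTCAG, CAGGCTTAA
Count: 11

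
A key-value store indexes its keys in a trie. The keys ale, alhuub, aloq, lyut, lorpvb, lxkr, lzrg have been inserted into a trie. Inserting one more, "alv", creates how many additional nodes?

Walking "alv" from the root, the first 2 characters ("al") follow existing edges; "v" is the first miss.
So 3 − 2 = 1 new nodes.

1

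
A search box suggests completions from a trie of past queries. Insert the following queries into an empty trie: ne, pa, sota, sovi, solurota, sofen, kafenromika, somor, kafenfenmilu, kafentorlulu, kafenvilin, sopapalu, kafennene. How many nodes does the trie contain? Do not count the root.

62

For each word, the new-node count is its length minus the longest prefix already in the trie:
  "ne" → 2 new (n, e)
  "pa" → 2 new (p, a)
  "sota" → 4 new (s, o, t, a)
  "sovi" → prefix "so" already present; 2 new (v, i)
  "solurota" → prefix "so" already present; 6 new (l, u, r, o, t, a)
  "sofen" → prefix "so" already present; 3 new (f, e, n)
  "kafenromika" → 11 new (k, a, f, e, n, r, o, m, i, k, a)
  "somor" → prefix "so" already present; 3 new (m, o, r)
  "kafenfenmilu" → prefix "kafen" already present; 7 new (f, e, n, m, i, l, u)
  "kafentorlulu" → prefix "kafen" already present; 7 new (t, o, r, l, u, l, u)
  "kafenvilin" → prefix "kafen" already present; 5 new (v, i, l, i, n)
  "sopapalu" → prefix "so" already present; 6 new (p, a, p, a, l, u)
  "kafennene" → prefix "kafen" already present; 4 new (n, e, n, e)
Total nodes = 2 + 2 + 4 + 2 + 6 + 3 + 11 + 3 + 7 + 7 + 5 + 6 + 4 = 62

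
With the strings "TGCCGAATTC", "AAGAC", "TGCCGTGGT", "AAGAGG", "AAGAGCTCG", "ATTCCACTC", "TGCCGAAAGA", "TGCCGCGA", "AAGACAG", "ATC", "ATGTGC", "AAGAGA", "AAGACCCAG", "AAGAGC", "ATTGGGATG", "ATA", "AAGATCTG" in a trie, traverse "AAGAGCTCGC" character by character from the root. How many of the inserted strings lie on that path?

Walk "AAGAGCTCGC" from the root; an end-of-word marker is hit whenever a stored word is a prefix of "AAGAGCTCGC".
Prefixes of the query that are stored words: "AAGAGC", "AAGAGCTCG"
Count: 2

2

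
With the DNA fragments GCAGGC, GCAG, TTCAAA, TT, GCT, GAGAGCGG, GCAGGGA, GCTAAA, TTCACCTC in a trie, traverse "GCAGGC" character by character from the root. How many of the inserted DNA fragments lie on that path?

2

Check each prefix of "GCAGGC" against the stored set — each match is an end-marker on the path.
Prefixes of the query that are stored words: "GCAG", "GCAGGC"
Count: 2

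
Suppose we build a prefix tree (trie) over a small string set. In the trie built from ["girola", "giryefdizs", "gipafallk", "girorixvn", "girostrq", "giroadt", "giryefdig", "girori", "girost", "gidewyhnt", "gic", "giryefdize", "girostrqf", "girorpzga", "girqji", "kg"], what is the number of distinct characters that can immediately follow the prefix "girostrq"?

1

Follow the path "girostrq" to its node, then look at its outgoing edges.
Characters that immediately follow "girostrq" among the stored strings: {f}.
That node has 1 child edge.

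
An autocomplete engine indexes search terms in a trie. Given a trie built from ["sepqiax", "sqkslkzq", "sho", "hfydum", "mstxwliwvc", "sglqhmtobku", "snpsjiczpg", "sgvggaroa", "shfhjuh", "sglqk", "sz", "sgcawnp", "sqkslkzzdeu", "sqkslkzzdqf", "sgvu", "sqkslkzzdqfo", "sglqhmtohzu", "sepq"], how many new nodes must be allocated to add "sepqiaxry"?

Walking "sepqiaxry" from the root, the first 7 characters ("sepqiax") follow existing edges; "r" is the first miss.
So 9 − 7 = 2 new nodes.

2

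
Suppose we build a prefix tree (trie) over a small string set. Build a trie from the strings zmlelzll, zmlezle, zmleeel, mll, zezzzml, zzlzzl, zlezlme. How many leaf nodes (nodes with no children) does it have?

7

A leaf is a node with no children — equivalently, the end of a word that is not a proper prefix of any other stored word.
Those words: "mll", "zezzzml", "zlezlme", "zmleeel", "zmlelzll", "zmlezle", "zzlzzl"
Leaf count: 7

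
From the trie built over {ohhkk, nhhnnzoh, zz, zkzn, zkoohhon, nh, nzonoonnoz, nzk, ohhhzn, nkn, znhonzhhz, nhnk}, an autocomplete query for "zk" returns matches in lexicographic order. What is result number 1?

Filter for "zk…" and sort: "zkoohhon", "zkzn"
Position 1: zkoohhon

zkoohhon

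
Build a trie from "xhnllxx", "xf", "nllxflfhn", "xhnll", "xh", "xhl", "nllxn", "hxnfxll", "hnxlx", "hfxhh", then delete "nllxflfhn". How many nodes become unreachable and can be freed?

5

After clearing the end-marker at "nllxflfhn", prune upward until reaching a node still needed by another word.
The suffix "flfhn" (5 nodes) is used only by "nllxflfhn"; the node for "nllx" still has the child "n", so pruning stops there.
Nodes removed: 5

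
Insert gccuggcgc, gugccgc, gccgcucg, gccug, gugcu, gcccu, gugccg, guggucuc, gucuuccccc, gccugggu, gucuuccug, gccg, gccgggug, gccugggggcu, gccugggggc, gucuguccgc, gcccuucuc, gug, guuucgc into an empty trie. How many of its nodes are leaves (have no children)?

13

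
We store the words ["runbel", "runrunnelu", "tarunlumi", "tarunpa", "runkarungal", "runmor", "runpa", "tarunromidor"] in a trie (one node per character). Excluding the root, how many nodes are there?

44

Count nodes per top-level branch (shared prefixes stored once):
  'r'-branch (runbel, runkarungal, runmor, runpa, runrunnelu): 26 nodes
  't'-branch (tarunlumi, tarunpa, tarunromidor): 18 nodes
Sum: 44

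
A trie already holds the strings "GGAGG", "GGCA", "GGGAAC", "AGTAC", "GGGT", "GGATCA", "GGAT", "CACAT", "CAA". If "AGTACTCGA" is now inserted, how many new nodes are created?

4

Walking "AGTACTCGA" from the root, the first 5 characters ("AGTAC") follow existing edges; "T" is the first miss.
New nodes needed: |"AGTACTCGA"| − 5 = 9 − 5 = 4.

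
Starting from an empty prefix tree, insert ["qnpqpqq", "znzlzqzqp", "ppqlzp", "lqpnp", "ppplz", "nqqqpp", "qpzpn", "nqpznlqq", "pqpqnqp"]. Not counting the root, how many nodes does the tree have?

Count nodes per top-level branch (shared prefixes stored once):
  'l'-branch (lqpnp): 5 nodes
  'n'-branch (nqpznlqq, nqqqpp): 12 nodes
  'p'-branch (ppplz, ppqlzp, pqpqnqp): 15 nodes
  'q'-branch (qnpqpqq, qpzpn): 11 nodes
  'z'-branch (znzlzqzqp): 9 nodes
Sum: 52

52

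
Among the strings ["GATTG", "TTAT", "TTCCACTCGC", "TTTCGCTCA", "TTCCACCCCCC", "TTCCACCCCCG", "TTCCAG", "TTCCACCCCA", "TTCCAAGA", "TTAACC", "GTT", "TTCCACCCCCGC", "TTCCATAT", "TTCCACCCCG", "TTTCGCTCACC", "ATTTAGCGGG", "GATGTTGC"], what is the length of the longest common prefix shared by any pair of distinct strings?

11

Look for the deepest trie node that still has at least two words in its subtree.
e.g. "TTCCACCCCCG" and "TTCCACCCCCGC" share the prefix "TTCCACCCCCG" of length 11; no pair shares a longer one.
Longest shared-prefix length: 11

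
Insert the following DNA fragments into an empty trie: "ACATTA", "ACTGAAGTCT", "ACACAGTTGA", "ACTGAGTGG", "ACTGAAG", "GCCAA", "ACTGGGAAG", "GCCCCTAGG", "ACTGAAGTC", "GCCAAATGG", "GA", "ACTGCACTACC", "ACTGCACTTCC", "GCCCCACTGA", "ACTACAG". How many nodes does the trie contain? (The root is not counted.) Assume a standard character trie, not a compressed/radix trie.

65

Count nodes per top-level branch (shared prefixes stored once):
  'A'-branch (ACACAGTTGA, ACATTA, ACTACAG, ACTGAAG, ACTGAAGTC, ACTGAAGTCT, ACTGAGTGG, ACTGCACTACC, ACTGCACTTCC, ACTGGGAAG): 44 nodes
  'G'-branch (GA, GCCAA, GCCAAATGG, GCCCCACTGA, GCCCCTAGG): 21 nodes
Sum: 65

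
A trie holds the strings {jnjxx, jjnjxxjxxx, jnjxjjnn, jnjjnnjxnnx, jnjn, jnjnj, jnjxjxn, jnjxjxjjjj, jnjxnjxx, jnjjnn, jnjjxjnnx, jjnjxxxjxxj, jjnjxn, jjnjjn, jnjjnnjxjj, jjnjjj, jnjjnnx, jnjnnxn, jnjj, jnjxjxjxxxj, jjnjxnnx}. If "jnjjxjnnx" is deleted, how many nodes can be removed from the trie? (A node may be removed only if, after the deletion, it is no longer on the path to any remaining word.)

5

A node on "jnjjxjnnx"'s path can go only if nothing else ends at it or branches off below it.
The suffix "xjnnx" (5 nodes) is used only by "jnjjxjnnx"; the node for "jnjj" still has the child "n", so pruning stops there.
Nodes removed: 5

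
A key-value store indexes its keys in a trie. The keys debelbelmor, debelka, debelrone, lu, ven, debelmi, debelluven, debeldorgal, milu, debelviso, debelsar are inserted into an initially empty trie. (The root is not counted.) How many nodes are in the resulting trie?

Trace insertions, counting only characters that open a new branch:
  "debelbelmor" → 11 new (d, e, b, e, l, b, e, l, m, o, r)
  "debelka" → prefix "debel" already present; 2 new (k, a)
  "debelrone" → prefix "debel" already present; 4 new (r, o, n, e)
  "lu" → 2 new (l, u)
  "ven" → 3 new (v, e, n)
  "debelmi" → prefix "debel" already present; 2 new (m, i)
  "debelluven" → prefix "debel" already present; 5 new (l, u, v, e, n)
  "debeldorgal" → prefix "debel" already present; 6 new (d, o, r, g, a, l)
  "milu" → 4 new (m, i, l, u)
  "debelviso" → prefix "debel" already present; 4 new (v, i, s, o)
  "debelsar" → prefix "debel" already present; 3 new (s, a, r)
Total nodes = 11 + 2 + 4 + 2 + 3 + 2 + 5 + 6 + 4 + 4 + 3 = 46

46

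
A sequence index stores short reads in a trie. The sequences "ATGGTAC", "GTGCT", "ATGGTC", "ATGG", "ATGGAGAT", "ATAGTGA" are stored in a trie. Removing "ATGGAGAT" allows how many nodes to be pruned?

After clearing the end-marker at "ATGGAGAT", prune upward until reaching a node still needed by another word.
The suffix "AGAT" (4 nodes) is used only by "ATGGAGAT"; the node for "ATGG" still has the child "T", so pruning stops there.
Nodes removed: 4

4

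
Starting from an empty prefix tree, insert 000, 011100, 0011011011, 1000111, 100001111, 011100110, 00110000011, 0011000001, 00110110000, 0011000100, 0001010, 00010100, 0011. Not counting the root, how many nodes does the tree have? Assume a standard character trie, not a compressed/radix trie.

Trace insertions, counting only characters that open a new branch:
  "000" → 3 new (0, 0, 0)
  "011100" → prefix "0" already present; 5 new (1, 1, 1, 0, 0)
  "0011011011" → prefix "00" already present; 8 new (1, 1, 0, 1, 1, 0, 1, 1)
  "1000111" → 7 new (1, 0, 0, 0, 1, 1, 1)
  "100001111" → prefix "1000" already present; 5 new (0, 1, 1, 1, 1)
  "011100110" → prefix "011100" already present; 3 new (1, 1, 0)
  "00110000011" → prefix "00110" already present; 6 new (0, 0, 0, 0, 1, 1)
  "0011000001" → prefix "0011000001" already present; 0 new (none)
  "00110110000" → prefix "00110110" already present; 3 new (0, 0, 0)
  "0011000100" → prefix "0011000" already present; 3 new (1, 0, 0)
  "0001010" → prefix "000" already present; 4 new (1, 0, 1, 0)
  "00010100" → prefix "0001010" already present; 1 new (0)
  "0011" → prefix "0011" already present; 0 new (none)
Total nodes = 3 + 5 + 8 + 7 + 5 + 3 + 6 + 0 + 3 + 3 + 4 + 1 + 0 = 48

48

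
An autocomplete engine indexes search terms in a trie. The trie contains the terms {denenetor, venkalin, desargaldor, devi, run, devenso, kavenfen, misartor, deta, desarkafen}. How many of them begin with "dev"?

Filter for entries beginning with "dev":
Matches: "devenso", "devi"
Count: 2

2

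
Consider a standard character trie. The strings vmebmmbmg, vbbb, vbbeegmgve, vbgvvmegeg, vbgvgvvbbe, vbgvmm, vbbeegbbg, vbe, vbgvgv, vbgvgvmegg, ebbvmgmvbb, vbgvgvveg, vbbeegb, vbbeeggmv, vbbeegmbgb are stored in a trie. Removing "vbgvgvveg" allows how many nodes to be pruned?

2

After clearing the end-marker at "vbgvgvveg", prune upward until reaching a node still needed by another word.
The suffix "eg" (2 nodes) is used only by "vbgvgvveg"; the node for "vbgvgvv" still has the child "b", so pruning stops there.
Nodes removed: 2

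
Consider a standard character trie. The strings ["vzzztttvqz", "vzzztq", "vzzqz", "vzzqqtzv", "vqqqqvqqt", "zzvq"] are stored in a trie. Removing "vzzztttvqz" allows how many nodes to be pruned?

5

Walk "vzzztttvqz" from the leaf back toward the root, removing each node that no remaining word uses.
The suffix "ttvqz" (5 nodes) is used only by "vzzztttvqz"; the node for "vzzzt" still has the child "q", so pruning stops there.
Nodes removed: 5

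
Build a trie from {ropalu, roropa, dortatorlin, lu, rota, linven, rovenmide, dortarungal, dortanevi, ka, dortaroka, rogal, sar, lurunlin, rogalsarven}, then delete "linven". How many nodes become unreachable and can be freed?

Walk "linven" from the leaf back toward the root, removing each node that no remaining word uses.
The suffix "inven" (5 nodes) is used only by "linven"; the node for "l" still has the child "u", so pruning stops there.
Nodes removed: 5

5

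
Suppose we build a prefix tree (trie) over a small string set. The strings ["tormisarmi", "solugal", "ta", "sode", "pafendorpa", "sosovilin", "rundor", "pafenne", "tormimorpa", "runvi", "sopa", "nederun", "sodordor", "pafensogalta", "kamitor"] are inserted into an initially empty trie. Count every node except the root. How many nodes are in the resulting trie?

80

For each word, the new-node count is its length minus the longest prefix already in the trie:
  "tormisarmi" → 10 new (t, o, r, m, i, s, a, r, m, i)
  "solugal" → 7 new (s, o, l, u, g, a, l)
  "ta" → prefix "t" already present; 1 new (a)
  "sode" → prefix "so" already present; 2 new (d, e)
  "pafendorpa" → 10 new (p, a, f, e, n, d, o, r, p, a)
  "sosovilin" → prefix "so" already present; 7 new (s, o, v, i, l, i, n)
  "rundor" → 6 new (r, u, n, d, o, r)
  "pafenne" → prefix "pafen" already present; 2 new (n, e)
  "tormimorpa" → prefix "tormi" already present; 5 new (m, o, r, p, a)
  "runvi" → prefix "run" already present; 2 new (v, i)
  "sopa" → prefix "so" already present; 2 new (p, a)
  "nederun" → 7 new (n, e, d, e, r, u, n)
  "sodordor" → prefix "sod" already present; 5 new (o, r, d, o, r)
  "pafensogalta" → prefix "pafen" already present; 7 new (s, o, g, a, l, t, a)
  "kamitor" → 7 new (k, a, m, i, t, o, r)
Total nodes = 10 + 7 + 1 + 2 + 10 + 7 + 6 + 2 + 5 + 2 + 2 + 7 + 5 + 7 + 7 = 80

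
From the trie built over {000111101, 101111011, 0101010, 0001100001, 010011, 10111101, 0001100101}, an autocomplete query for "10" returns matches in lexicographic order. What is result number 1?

10111101

Filter for "10…" and sort: "10111101", "101111011"
Position 1: 10111101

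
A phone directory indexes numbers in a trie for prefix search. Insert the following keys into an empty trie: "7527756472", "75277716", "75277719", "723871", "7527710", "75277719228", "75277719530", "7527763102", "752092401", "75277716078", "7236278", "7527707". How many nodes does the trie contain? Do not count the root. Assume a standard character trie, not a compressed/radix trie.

47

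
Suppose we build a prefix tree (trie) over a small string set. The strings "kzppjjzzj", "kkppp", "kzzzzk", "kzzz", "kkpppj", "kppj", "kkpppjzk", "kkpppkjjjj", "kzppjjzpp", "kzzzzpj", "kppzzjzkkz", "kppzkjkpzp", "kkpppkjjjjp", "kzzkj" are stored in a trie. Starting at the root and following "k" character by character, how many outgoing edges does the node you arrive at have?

3

Walk "k" from the root, arriving at one node.
Distinct next characters after "k": k, p, z.
That node has 3 child edges.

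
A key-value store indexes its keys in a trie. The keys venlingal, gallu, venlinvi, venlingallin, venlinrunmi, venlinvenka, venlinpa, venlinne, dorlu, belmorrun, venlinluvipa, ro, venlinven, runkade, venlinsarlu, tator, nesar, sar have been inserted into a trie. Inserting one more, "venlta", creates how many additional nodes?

"venl" is already a path in the trie; the remaining "ta" must be added.
Each of the 2 remaining characters creates one node.

2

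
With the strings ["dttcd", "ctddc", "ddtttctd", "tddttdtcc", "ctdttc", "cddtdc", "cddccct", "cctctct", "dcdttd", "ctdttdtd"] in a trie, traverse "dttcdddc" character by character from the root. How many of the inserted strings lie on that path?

1

Traverse "dttcdddc" character by character; count nodes along the way that are marked as word ends.
Prefixes of the query that are stored words: "dttcd"
Count: 1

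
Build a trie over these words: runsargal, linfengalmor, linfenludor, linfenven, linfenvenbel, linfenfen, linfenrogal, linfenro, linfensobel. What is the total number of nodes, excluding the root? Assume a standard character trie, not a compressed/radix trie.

Insert word by word; a character creates a node only if that edge doesn't already exist:
  "runsargal" → 9 new (r, u, n, s, a, r, g, a, l)
  "linfengalmor" → 12 new (l, i, n, f, e, n, g, a, l, m, o, r)
  "linfenludor" → prefix "linfen" already present; 5 new (l, u, d, o, r)
  "linfenven" → prefix "linfen" already present; 3 new (v, e, n)
  "linfenvenbel" → prefix "linfenven" already present; 3 new (b, e, l)
  "linfenfen" → prefix "linfen" already present; 3 new (f, e, n)
  "linfenrogal" → prefix "linfen" already present; 5 new (r, o, g, a, l)
  "linfenro" → prefix "linfenro" already present; 0 new (none)
  "linfensobel" → prefix "linfen" already present; 5 new (s, o, b, e, l)
Total nodes = 9 + 12 + 5 + 3 + 3 + 3 + 5 + 0 + 5 = 45

45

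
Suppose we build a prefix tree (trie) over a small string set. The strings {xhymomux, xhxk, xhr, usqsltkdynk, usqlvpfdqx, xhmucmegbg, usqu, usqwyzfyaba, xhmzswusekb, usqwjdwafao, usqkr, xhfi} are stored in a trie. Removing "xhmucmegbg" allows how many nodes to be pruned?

7

Walk "xhmucmegbg" from the leaf back toward the root, removing each node that no remaining word uses.
The suffix "ucmegbg" (7 nodes) is used only by "xhmucmegbg"; the node for "xhm" still has the child "z", so pruning stops there.
Nodes removed: 7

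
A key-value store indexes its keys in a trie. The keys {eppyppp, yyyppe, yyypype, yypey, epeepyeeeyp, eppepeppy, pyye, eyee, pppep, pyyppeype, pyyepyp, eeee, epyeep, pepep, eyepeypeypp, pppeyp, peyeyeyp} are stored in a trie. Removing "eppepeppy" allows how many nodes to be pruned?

A node on "eppepeppy"'s path can go only if nothing else ends at it or branches off below it.
The suffix "epeppy" (6 nodes) is used only by "eppepeppy"; the node for "epp" still has the child "y", so pruning stops there.
Nodes removed: 6

6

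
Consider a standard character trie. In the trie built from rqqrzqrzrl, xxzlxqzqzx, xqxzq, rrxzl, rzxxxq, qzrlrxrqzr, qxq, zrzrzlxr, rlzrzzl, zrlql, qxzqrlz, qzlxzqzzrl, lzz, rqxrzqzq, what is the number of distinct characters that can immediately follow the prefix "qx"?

2

The children of the "qx" node are the distinct next characters among strings starting with "qx".
Characters that immediately follow "qx" among the stored strings: {q, z}.
That node has 2 child edges.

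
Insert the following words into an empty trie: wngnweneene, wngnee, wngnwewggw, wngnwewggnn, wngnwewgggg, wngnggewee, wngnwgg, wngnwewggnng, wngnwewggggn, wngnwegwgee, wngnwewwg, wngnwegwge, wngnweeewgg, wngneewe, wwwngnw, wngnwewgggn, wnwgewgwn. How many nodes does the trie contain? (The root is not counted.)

59

Count nodes per top-level branch (shared prefixes stored once):
  'w'-branch (wngnee, wngneewe, wngnggewee, wngnweeewgg, wngnwegwge, wngnwegwgee, wngnweneene, wngnwewgggg, wngnwewggggn, wngnwewgggn, wngnwewggnn, wngnwewggnng, wngnwewggw, wngnwewwg, wngnwgg, wnwgewgwn, wwwngnw): 59 nodes
Sum: 59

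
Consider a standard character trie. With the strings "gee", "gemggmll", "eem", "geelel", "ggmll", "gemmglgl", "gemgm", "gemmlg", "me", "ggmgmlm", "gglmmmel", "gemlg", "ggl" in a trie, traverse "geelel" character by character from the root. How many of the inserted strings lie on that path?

2

Traverse "geelel" character by character; count nodes along the way that are marked as word ends.
Prefixes of the query that are stored words: "gee", "geelel"
Count: 2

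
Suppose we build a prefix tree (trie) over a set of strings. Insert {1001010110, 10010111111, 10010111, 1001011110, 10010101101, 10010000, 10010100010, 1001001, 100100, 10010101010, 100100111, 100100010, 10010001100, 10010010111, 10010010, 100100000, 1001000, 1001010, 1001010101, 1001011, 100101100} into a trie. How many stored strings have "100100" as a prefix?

Filter for entries beginning with "100100":
Words under "100100": 100100, 1001000, 10010000, 100100000, 100100010, 10010001100, 1001001, 10010010, 10010010111, 100100111
Count: 10

10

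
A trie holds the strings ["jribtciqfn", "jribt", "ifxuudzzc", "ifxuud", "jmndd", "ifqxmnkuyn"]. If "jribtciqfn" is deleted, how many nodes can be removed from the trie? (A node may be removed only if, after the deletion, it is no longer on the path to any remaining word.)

After clearing the end-marker at "jribtciqfn", prune upward until reaching a node still needed by another word.
The suffix "ciqfn" (5 nodes) is used only by "jribtciqfn"; "jribt" is itself a stored word, so pruning stops there.
Nodes removed: 5

5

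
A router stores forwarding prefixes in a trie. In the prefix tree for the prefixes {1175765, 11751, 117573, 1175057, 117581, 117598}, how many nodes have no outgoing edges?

6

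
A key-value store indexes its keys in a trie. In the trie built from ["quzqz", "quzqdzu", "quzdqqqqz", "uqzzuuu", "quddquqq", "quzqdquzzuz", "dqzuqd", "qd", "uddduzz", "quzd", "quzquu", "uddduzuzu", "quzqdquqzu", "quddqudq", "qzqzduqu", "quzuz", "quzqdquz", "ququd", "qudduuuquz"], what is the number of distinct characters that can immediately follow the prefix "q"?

Follow the path "q" to its node, then look at its outgoing edges.
Characters that immediately follow "q" among the stored strings: {d, u, z}.
That node has 3 child edges.

3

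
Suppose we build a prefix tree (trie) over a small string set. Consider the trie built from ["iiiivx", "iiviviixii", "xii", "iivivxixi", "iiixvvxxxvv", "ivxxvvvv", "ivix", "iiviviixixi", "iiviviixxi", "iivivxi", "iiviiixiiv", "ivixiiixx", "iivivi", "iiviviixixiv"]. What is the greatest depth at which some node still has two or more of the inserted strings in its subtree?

Look for the deepest trie node that still has at least two words in its subtree.
"iiviviixixi" and "iiviviixixiv" agree on "iiviviixixi" (11 characters) before diverging; nothing deeper is shared.
Longest shared-prefix length: 11

11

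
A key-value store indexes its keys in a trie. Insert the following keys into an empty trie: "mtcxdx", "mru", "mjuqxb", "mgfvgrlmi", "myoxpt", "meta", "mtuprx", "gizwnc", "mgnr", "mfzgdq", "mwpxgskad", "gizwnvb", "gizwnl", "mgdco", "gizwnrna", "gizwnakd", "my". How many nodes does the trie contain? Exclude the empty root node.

Insert word by word; a character creates a node only if that edge doesn't already exist:
  "mtcxdx" → 6 new (m, t, c, x, d, x)
  "mru" → prefix "m" already present; 2 new (r, u)
  "mjuqxb" → prefix "m" already present; 5 new (j, u, q, x, b)
  "mgfvgrlmi" → prefix "m" already present; 8 new (g, f, v, g, r, l, m, i)
  "myoxpt" → prefix "m" already present; 5 new (y, o, x, p, t)
  "meta" → prefix "m" already present; 3 new (e, t, a)
  "mtuprx" → prefix "mt" already present; 4 new (u, p, r, x)
  "gizwnc" → 6 new (g, i, z, w, n, c)
  "mgnr" → prefix "mg" already present; 2 new (n, r)
  "mfzgdq" → prefix "m" already present; 5 new (f, z, g, d, q)
  "mwpxgskad" → prefix "m" already present; 8 new (w, p, x, g, s, k, a, d)
  "gizwnvb" → prefix "gizwn" already present; 2 new (v, b)
  "gizwnl" → prefix "gizwn" already present; 1 new (l)
  "mgdco" → prefix "mg" already present; 3 new (d, c, o)
  "gizwnrna" → prefix "gizwn" already present; 3 new (r, n, a)
  "gizwnakd" → prefix "gizwn" already present; 3 new (a, k, d)
  "my" → prefix "my" already present; 0 new (none)
Total nodes = 6 + 2 + 5 + 8 + 5 + 3 + 4 + 6 + 2 + 5 + 8 + 2 + 1 + 3 + 3 + 3 + 0 = 66

66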